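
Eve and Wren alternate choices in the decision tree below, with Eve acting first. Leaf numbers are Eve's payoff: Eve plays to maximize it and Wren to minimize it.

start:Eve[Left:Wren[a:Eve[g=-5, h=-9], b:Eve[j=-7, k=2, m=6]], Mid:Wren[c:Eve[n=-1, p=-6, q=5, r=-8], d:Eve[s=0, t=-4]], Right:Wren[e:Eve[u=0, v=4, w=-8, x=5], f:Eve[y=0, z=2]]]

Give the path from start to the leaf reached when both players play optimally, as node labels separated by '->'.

a (Eve): max(-5, -9) = -5
b (Eve): max(-7, 2, 6) = 6
Left (Wren): min(-5, 6) = -5
c (Eve): max(-1, -6, 5, -8) = 5
d (Eve): max(0, -4) = 0
Mid (Wren): min(5, 0) = 0
e (Eve): max(0, 4, -8, 5) = 5
f (Eve): max(0, 2) = 2
Right (Wren): min(5, 2) = 2
start (Eve): max(-5, 0, 2) = 2
At start, Eve picks Right (highest: 2).
At Right, Wren picks f (lowest: 2).
At f, Eve picks z (highest: 2).
Terminal value 2.

start -> Right -> f -> z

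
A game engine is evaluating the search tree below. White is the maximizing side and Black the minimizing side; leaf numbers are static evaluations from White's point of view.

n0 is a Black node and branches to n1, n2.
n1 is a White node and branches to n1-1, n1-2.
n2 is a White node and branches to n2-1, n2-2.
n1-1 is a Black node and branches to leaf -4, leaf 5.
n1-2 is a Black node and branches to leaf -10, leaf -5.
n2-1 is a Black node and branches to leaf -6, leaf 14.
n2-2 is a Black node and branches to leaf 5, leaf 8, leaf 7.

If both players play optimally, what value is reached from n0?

n1-1 (Black): min(-4, 5) = -4
n1-2 (Black): min(-10, -5) = -10
n1 (White): max(-4, -10) = -4
n2-1 (Black): min(-6, 14) = -6
n2-2 (Black): min(5, 8, 7) = 5
n2 (White): max(-6, 5) = 5
n0 (Black): min(-4, 5) = -4

-4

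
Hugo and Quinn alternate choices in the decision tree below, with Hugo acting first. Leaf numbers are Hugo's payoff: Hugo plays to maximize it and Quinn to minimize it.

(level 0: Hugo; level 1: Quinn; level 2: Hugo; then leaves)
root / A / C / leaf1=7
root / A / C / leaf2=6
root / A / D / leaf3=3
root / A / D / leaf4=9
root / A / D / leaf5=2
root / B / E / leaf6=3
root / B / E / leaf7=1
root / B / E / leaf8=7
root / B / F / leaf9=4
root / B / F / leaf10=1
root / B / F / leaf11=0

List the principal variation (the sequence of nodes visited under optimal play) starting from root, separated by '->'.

root -> A -> C -> leaf1

C (Hugo): max(7, 6) = 7
D (Hugo): max(3, 9, 2) = 9
A (Quinn): min(7, 9) = 7
E (Hugo): max(3, 1, 7) = 7
F (Hugo): max(4, 1, 0) = 4
B (Quinn): min(7, 4) = 4
root (Hugo): max(7, 4) = 7
At root, Hugo picks A (highest: 7).
At A, Quinn picks C (lowest: 7).
At C, Hugo picks leaf1 (highest: 7).
Terminal value 7.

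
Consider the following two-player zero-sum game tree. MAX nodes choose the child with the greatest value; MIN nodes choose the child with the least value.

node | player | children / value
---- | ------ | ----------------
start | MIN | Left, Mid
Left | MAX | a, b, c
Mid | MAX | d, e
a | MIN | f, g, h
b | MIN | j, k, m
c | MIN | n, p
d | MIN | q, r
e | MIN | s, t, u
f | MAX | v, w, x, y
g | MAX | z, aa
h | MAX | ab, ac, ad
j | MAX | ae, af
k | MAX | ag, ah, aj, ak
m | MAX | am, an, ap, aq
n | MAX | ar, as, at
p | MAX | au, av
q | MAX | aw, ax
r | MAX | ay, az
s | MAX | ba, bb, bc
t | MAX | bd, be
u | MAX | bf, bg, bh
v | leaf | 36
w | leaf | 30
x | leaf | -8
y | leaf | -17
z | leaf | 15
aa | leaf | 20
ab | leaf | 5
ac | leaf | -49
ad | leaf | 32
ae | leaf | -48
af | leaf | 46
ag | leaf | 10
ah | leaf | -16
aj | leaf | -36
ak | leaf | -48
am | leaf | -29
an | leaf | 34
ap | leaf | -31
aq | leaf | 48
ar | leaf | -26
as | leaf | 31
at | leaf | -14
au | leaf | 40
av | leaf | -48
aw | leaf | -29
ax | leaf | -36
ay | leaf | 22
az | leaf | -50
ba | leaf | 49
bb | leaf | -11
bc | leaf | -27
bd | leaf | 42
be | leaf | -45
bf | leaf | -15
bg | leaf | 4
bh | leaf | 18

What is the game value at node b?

10

j (MAX): max(-48, 46) = 46
k (MAX): max(10, -16, -36, -48) = 10
m (MAX): max(-29, 34, -31, 48) = 48
b (MIN): min(46, 10, 48) = 10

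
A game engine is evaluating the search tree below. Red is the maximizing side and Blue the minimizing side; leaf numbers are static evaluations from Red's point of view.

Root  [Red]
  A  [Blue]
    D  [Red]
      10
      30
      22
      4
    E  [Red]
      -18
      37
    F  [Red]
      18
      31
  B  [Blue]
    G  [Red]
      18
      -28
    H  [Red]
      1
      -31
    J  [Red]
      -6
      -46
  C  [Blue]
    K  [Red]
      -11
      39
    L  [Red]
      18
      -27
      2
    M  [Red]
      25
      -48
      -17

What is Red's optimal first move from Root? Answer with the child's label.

D (Red): max(10, 30, 22, 4) = 30
E (Red): max(-18, 37) = 37
F (Red): max(18, 31) = 31
A (Blue): min(30, 37, 31) = 30
G (Red): max(18, -28) = 18
H (Red): max(1, -31) = 1
J (Red): max(-6, -46) = -6
B (Blue): min(18, 1, -6) = -6
K (Red): max(-11, 39) = 39
L (Red): max(18, -27, 2) = 18
M (Red): max(25, -48, -17) = 25
C (Blue): min(39, 18, 25) = 18
Root (Red): max(30, -6, 18) = 30
Red at Root wants the highest of {A=30, B=-6, C=18}, so chooses A.

A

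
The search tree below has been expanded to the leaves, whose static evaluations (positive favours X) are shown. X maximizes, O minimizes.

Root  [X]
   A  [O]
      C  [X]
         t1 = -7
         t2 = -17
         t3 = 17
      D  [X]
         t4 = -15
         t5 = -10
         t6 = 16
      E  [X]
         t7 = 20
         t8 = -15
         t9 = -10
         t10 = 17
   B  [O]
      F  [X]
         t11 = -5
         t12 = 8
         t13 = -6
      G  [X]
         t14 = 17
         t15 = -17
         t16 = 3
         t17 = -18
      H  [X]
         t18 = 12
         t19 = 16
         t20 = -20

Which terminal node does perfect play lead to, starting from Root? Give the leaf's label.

t6

C (X): max(-7, -17, 17) = 17
D (X): max(-15, -10, 16) = 16
E (X): max(20, -15, -10, 17) = 20
A (O): min(17, 16, 20) = 16
F (X): max(-5, 8, -6) = 8
G (X): max(17, -17, 3, -18) = 17
H (X): max(12, 16, -20) = 16
B (O): min(8, 17, 16) = 8
Root (X): max(16, 8) = 16
At Root, X picks A (highest: 16).
At A, O picks D (lowest: 16).
At D, X picks t6 (highest: 16).
Terminal value 16.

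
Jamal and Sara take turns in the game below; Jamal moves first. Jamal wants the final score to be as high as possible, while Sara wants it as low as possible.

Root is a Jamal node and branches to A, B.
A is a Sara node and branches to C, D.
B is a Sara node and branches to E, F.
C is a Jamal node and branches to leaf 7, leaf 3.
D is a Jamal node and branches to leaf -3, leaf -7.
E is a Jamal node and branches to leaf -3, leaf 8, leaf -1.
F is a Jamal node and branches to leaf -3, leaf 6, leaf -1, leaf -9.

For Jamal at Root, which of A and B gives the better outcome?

B

C (Jamal): max(7, 3) = 7
D (Jamal): max(-3, -7) = -3
A (Sara): min(7, -3) = -3
E (Jamal): max(-3, 8, -1) = 8
F (Jamal): max(-3, 6, -1, -9) = 6
B (Sara): min(8, 6) = 6
Jamal prefers the higher value; A=-3, B=6. B is better since 6 > -3.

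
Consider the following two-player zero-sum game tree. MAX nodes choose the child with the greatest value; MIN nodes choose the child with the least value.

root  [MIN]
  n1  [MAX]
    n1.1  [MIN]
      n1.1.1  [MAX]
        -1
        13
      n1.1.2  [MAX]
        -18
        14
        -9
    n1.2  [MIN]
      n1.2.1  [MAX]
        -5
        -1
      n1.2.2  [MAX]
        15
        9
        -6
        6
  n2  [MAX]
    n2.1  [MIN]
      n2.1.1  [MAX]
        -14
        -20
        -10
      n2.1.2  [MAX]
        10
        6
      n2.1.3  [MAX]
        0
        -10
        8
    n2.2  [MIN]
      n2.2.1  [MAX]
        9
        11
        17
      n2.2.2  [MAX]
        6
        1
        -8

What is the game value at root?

6

n1.1.1 (MAX): max(-1, 13) = 13
n1.1.2 (MAX): max(-18, 14, -9) = 14
n1.1 (MIN): min(13, 14) = 13
n1.2.1 (MAX): max(-5, -1) = -1
n1.2.2 (MAX): max(15, 9, -6, 6) = 15
n1.2 (MIN): min(-1, 15) = -1
n1 (MAX): max(13, -1) = 13
n2.1.1 (MAX): max(-14, -20, -10) = -10
n2.1.2 (MAX): max(10, 6) = 10
n2.1.3 (MAX): max(0, -10, 8) = 8
n2.1 (MIN): min(-10, 10, 8) = -10
n2.2.1 (MAX): max(9, 11, 17) = 17
n2.2.2 (MAX): max(6, 1, -8) = 6
n2.2 (MIN): min(17, 6) = 6
n2 (MAX): max(-10, 6) = 6
root (MIN): min(13, 6) = 6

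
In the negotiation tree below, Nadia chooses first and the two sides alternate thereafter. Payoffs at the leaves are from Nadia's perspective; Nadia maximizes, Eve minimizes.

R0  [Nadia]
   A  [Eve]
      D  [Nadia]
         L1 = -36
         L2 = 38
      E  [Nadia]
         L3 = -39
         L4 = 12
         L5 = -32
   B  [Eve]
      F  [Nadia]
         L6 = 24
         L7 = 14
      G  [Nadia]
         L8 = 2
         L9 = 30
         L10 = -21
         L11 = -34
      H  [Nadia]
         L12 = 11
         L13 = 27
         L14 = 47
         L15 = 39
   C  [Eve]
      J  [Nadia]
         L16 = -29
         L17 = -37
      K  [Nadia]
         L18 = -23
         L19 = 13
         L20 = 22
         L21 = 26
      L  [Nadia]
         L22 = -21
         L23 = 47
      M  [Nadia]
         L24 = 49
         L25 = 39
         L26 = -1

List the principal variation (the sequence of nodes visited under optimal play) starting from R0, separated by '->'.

D (Nadia): max(-36, 38) = 38
E (Nadia): max(-39, 12, -32) = 12
A (Eve): min(38, 12) = 12
F (Nadia): max(24, 14) = 24
G (Nadia): max(2, 30, -21, -34) = 30
H (Nadia): max(11, 27, 47, 39) = 47
B (Eve): min(24, 30, 47) = 24
J (Nadia): max(-29, -37) = -29
K (Nadia): max(-23, 13, 22, 26) = 26
L (Nadia): max(-21, 47) = 47
M (Nadia): max(49, 39, -1) = 49
C (Eve): min(-29, 26, 47, 49) = -29
R0 (Nadia): max(12, 24, -29) = 24
At R0, Nadia picks B (highest: 24).
At B, Eve picks F (lowest: 24).
At F, Nadia picks L6 (highest: 24).
Terminal value 24.

R0 -> B -> F -> L6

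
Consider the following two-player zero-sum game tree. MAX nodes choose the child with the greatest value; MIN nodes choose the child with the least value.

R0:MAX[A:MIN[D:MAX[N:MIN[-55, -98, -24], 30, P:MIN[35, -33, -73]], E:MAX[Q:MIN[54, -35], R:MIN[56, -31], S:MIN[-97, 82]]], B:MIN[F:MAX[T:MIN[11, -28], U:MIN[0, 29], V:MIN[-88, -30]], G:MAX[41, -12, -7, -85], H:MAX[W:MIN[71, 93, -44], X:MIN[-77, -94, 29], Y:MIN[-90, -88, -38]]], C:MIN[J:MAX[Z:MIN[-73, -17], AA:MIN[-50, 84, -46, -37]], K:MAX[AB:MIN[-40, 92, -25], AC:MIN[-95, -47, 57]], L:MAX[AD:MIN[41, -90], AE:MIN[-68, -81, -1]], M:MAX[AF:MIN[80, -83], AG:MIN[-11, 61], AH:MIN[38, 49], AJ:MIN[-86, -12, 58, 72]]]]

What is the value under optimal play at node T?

T (MIN): min(11, -28) = -28

-28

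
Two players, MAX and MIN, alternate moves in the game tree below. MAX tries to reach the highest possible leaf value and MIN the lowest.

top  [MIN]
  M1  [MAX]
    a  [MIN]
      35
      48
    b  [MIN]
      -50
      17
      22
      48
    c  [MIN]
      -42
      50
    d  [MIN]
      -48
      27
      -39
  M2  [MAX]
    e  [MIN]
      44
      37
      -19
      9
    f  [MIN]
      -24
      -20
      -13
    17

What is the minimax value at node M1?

a (MIN): min(35, 48) = 35
b (MIN): min(-50, 17, 22, 48) = -50
c (MIN): min(-42, 50) = -42
d (MIN): min(-48, 27, -39) = -48
M1 (MAX): max(35, -50, -42, -48) = 35

35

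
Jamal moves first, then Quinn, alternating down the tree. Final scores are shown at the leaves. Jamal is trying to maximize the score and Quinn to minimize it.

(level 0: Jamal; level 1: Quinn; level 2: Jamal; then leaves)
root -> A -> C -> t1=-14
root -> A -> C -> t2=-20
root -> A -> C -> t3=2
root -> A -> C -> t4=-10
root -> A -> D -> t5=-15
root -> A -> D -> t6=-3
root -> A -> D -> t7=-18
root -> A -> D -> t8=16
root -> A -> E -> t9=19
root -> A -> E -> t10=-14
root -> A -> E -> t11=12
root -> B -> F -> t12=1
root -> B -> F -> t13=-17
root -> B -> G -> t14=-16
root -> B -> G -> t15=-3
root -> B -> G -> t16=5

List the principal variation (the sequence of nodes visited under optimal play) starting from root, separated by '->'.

C (Jamal): max(-14, -20, 2, -10) = 2
D (Jamal): max(-15, -3, -18, 16) = 16
E (Jamal): max(19, -14, 12) = 19
A (Quinn): min(2, 16, 19) = 2
F (Jamal): max(1, -17) = 1
G (Jamal): max(-16, -3, 5) = 5
B (Quinn): min(1, 5) = 1
root (Jamal): max(2, 1) = 2
At root, Jamal picks A (highest: 2).
At A, Quinn picks C (lowest: 2).
At C, Jamal picks t3 (highest: 2).
Terminal value 2.

root -> A -> C -> t3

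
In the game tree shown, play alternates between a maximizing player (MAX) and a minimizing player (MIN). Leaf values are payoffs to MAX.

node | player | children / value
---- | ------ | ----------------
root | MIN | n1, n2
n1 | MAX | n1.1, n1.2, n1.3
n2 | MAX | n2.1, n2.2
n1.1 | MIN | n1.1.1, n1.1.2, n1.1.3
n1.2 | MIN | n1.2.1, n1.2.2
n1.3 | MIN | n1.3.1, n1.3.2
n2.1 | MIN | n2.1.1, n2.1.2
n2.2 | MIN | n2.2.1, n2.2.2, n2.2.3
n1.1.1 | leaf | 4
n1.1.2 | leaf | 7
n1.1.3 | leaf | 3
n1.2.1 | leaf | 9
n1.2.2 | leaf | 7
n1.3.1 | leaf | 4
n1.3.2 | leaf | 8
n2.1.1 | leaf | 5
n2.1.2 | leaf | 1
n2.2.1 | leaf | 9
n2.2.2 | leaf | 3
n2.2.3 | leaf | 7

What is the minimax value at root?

3

n1.1 (MIN): min(4, 7, 3) = 3
n1.2 (MIN): min(9, 7) = 7
n1.3 (MIN): min(4, 8) = 4
n1 (MAX): max(3, 7, 4) = 7
n2.1 (MIN): min(5, 1) = 1
n2.2 (MIN): min(9, 3, 7) = 3
n2 (MAX): max(1, 3) = 3
root (MIN): min(7, 3) = 3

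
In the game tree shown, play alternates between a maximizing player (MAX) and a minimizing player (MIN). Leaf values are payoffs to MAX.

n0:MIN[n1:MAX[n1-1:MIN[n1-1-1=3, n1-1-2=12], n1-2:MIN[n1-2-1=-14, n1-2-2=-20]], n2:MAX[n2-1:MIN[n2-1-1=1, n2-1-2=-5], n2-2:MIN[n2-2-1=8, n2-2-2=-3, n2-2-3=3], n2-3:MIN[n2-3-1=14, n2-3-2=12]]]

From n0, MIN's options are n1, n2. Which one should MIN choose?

n1

n1-1 (MIN): min(3, 12) = 3
n1-2 (MIN): min(-14, -20) = -20
n1 (MAX): max(3, -20) = 3
n2-1 (MIN): min(1, -5) = -5
n2-2 (MIN): min(8, -3, 3) = -3
n2-3 (MIN): min(14, 12) = 12
n2 (MAX): max(-5, -3, 12) = 12
n0 (MIN): min(3, 12) = 3
MIN at n0 wants the lowest of {n1=3, n2=12}, so chooses n1.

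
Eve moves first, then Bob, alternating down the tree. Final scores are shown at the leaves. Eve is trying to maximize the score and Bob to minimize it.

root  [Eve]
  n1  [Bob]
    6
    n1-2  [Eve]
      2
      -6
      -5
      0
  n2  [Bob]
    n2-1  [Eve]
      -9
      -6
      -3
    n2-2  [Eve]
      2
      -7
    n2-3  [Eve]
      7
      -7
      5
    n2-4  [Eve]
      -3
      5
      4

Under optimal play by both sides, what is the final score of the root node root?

n1-2 (Eve): max(2, -6, -5, 0) = 2
n1 (Bob): min(6, 2) = 2
n2-1 (Eve): max(-9, -6, -3) = -3
n2-2 (Eve): max(2, -7) = 2
n2-3 (Eve): max(7, -7, 5) = 7
n2-4 (Eve): max(-3, 5, 4) = 5
n2 (Bob): min(-3, 2, 7, 5) = -3
root (Eve): max(2, -3) = 2

2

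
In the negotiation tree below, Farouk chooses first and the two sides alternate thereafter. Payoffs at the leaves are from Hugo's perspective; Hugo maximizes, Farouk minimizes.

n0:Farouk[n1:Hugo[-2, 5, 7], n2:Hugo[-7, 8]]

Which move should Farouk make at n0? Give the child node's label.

n1 (Hugo): max(-2, 5, 7) = 7
n2 (Hugo): max(-7, 8) = 8
n0 (Farouk): min(7, 8) = 7
Farouk at n0 wants the lowest of {n1=7, n2=8}, so chooses n1.

n1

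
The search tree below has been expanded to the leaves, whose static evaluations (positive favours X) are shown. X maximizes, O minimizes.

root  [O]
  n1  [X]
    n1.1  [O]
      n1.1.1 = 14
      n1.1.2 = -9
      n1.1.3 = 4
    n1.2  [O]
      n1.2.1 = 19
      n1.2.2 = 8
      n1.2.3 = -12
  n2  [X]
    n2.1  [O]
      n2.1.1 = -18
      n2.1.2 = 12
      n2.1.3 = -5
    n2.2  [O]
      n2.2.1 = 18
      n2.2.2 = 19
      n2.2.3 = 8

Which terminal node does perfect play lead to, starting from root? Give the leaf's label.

n1.1 (O): min(14, -9, 4) = -9
n1.2 (O): min(19, 8, -12) = -12
n1 (X): max(-9, -12) = -9
n2.1 (O): min(-18, 12, -5) = -18
n2.2 (O): min(18, 19, 8) = 8
n2 (X): max(-18, 8) = 8
root (O): min(-9, 8) = -9
At root, O picks n1 (lowest: -9).
At n1, X picks n1.1 (highest: -9).
At n1.1, O picks n1.1.2 (lowest: -9).
Terminal value -9.

n1.1.2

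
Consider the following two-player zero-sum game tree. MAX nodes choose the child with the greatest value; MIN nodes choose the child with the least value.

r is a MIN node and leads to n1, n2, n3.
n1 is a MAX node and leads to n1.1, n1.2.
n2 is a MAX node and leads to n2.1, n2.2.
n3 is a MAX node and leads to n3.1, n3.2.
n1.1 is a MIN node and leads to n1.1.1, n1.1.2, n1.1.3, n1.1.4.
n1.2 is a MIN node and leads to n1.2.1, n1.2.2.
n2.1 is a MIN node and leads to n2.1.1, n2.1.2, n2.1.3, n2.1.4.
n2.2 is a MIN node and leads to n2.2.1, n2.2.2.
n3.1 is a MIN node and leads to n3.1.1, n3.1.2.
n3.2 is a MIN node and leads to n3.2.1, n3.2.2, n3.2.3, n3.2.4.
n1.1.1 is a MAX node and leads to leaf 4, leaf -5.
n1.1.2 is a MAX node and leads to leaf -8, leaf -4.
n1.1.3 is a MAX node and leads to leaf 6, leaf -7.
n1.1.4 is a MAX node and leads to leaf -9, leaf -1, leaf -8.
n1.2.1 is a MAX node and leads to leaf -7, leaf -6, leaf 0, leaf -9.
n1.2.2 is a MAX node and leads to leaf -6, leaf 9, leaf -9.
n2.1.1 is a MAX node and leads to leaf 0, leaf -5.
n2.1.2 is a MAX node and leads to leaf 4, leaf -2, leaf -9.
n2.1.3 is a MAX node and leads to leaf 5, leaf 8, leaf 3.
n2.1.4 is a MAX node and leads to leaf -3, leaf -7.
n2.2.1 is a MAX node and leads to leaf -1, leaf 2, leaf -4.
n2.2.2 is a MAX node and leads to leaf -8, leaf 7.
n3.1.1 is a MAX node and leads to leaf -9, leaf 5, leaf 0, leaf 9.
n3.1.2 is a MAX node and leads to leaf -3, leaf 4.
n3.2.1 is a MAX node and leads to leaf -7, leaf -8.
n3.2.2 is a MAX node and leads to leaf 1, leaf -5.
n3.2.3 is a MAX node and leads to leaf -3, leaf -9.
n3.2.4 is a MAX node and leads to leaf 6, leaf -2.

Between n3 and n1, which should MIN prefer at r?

n1

n3.1.1 (MAX): max(-9, 5, 0, 9) = 9
n3.1.2 (MAX): max(-3, 4) = 4
n3.1 (MIN): min(9, 4) = 4
n3.2.1 (MAX): max(-7, -8) = -7
n3.2.2 (MAX): max(1, -5) = 1
n3.2.3 (MAX): max(-3, -9) = -3
n3.2.4 (MAX): max(6, -2) = 6
n3.2 (MIN): min(-7, 1, -3, 6) = -7
n3 (MAX): max(4, -7) = 4
n1.1.1 (MAX): max(4, -5) = 4
n1.1.2 (MAX): max(-8, -4) = -4
n1.1.3 (MAX): max(6, -7) = 6
n1.1.4 (MAX): max(-9, -1, -8) = -1
n1.1 (MIN): min(4, -4, 6, -1) = -4
n1.2.1 (MAX): max(-7, -6, 0, -9) = 0
n1.2.2 (MAX): max(-6, 9, -9) = 9
n1.2 (MIN): min(0, 9) = 0
n1 (MAX): max(-4, 0) = 0
MIN prefers the lower value; n3=4, n1=0. n1 is better since 0 < 4.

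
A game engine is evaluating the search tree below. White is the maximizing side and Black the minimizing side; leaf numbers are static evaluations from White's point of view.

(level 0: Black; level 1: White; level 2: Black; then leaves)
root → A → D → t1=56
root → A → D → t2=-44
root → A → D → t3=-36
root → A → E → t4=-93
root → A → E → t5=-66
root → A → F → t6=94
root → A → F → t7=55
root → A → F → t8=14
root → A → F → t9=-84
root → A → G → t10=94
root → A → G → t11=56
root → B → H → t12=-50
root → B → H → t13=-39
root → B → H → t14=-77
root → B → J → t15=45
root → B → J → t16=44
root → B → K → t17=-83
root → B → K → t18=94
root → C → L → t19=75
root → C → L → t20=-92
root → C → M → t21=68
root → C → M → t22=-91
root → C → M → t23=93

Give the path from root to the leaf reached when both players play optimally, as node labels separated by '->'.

root -> C -> M -> t22

D (Black): min(56, -44, -36) = -44
E (Black): min(-93, -66) = -93
F (Black): min(94, 55, 14, -84) = -84
G (Black): min(94, 56) = 56
A (White): max(-44, -93, -84, 56) = 56
H (Black): min(-50, -39, -77) = -77
J (Black): min(45, 44) = 44
K (Black): min(-83, 94) = -83
B (White): max(-77, 44, -83) = 44
L (Black): min(75, -92) = -92
M (Black): min(68, -91, 93) = -91
C (White): max(-92, -91) = -91
root (Black): min(56, 44, -91) = -91
At root, Black picks C (lowest: -91).
At C, White picks M (highest: -91).
At M, Black picks t22 (lowest: -91).
Terminal value -91.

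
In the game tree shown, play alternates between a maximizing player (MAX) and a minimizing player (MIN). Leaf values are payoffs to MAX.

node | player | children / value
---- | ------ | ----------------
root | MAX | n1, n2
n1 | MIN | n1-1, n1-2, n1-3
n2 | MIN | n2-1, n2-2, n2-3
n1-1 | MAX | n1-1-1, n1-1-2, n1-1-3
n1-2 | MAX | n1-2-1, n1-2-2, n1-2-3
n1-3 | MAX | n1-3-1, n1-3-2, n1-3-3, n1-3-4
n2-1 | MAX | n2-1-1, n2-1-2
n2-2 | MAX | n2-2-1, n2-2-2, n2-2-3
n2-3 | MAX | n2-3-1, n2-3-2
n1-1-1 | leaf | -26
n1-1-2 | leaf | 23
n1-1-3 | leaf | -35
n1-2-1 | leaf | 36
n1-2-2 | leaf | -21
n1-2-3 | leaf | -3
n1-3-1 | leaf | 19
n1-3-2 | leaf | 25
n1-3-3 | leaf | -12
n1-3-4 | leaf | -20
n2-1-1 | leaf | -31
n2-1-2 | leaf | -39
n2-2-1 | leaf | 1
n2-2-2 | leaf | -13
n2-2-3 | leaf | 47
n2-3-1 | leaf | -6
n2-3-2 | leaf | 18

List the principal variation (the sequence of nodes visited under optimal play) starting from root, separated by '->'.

n1-1 (MAX): max(-26, 23, -35) = 23
n1-2 (MAX): max(36, -21, -3) = 36
n1-3 (MAX): max(19, 25, -12, -20) = 25
n1 (MIN): min(23, 36, 25) = 23
n2-1 (MAX): max(-31, -39) = -31
n2-2 (MAX): max(1, -13, 47) = 47
n2-3 (MAX): max(-6, 18) = 18
n2 (MIN): min(-31, 47, 18) = -31
root (MAX): max(23, -31) = 23
At root, MAX picks n1 (highest: 23).
At n1, MIN picks n1-1 (lowest: 23).
At n1-1, MAX picks n1-1-2 (highest: 23).
Terminal value 23.

root -> n1 -> n1-1 -> n1-1-2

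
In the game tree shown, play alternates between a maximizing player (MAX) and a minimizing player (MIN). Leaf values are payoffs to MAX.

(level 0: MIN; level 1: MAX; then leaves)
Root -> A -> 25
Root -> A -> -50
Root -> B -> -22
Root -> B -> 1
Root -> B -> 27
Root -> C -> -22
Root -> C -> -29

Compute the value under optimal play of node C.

C (MAX): max(-22, -29) = -22

-22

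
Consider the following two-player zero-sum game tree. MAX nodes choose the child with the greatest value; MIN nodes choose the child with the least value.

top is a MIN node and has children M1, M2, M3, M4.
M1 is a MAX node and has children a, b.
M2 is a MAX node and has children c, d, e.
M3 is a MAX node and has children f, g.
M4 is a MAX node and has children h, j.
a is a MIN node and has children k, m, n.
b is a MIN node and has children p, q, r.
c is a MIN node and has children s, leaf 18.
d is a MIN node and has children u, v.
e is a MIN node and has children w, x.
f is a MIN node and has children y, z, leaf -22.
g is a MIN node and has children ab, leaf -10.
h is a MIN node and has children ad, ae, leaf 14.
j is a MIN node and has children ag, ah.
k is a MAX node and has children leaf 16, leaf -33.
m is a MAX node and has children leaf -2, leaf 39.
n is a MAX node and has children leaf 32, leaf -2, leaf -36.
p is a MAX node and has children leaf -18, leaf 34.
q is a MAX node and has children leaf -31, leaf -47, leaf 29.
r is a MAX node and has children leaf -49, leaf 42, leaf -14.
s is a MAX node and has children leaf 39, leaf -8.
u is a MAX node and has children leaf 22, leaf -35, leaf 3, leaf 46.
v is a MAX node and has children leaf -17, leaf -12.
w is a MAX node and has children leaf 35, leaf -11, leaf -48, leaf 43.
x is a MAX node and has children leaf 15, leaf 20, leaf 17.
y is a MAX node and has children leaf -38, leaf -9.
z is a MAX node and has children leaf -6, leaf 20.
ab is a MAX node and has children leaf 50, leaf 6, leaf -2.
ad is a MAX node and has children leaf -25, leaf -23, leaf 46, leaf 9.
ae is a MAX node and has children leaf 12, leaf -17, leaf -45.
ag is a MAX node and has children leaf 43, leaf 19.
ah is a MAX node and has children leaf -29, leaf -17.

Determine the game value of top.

-10

k (MAX): max(16, -33) = 16
m (MAX): max(-2, 39) = 39
n (MAX): max(32, -2, -36) = 32
a (MIN): min(16, 39, 32) = 16
p (MAX): max(-18, 34) = 34
q (MAX): max(-31, -47, 29) = 29
r (MAX): max(-49, 42, -14) = 42
b (MIN): min(34, 29, 42) = 29
M1 (MAX): max(16, 29) = 29
s (MAX): max(39, -8) = 39
c (MIN): min(39, 18) = 18
u (MAX): max(22, -35, 3, 46) = 46
v (MAX): max(-17, -12) = -12
d (MIN): min(46, -12) = -12
w (MAX): max(35, -11, -48, 43) = 43
x (MAX): max(15, 20, 17) = 20
e (MIN): min(43, 20) = 20
M2 (MAX): max(18, -12, 20) = 20
y (MAX): max(-38, -9) = -9
z (MAX): max(-6, 20) = 20
f (MIN): min(-9, 20, -22) = -22
ab (MAX): max(50, 6, -2) = 50
g (MIN): min(50, -10) = -10
M3 (MAX): max(-22, -10) = -10
ad (MAX): max(-25, -23, 46, 9) = 46
ae (MAX): max(12, -17, -45) = 12
h (MIN): min(46, 12, 14) = 12
ag (MAX): max(43, 19) = 43
ah (MAX): max(-29, -17) = -17
j (MIN): min(43, -17) = -17
M4 (MAX): max(12, -17) = 12
top (MIN): min(29, 20, -10, 12) = -10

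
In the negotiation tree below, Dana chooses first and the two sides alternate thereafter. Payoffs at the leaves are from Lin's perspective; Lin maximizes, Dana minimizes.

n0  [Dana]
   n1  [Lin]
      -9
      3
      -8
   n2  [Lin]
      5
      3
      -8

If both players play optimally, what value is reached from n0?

3

n1 (Lin): max(-9, 3, -8) = 3
n2 (Lin): max(5, 3, -8) = 5
n0 (Dana): min(3, 5) = 3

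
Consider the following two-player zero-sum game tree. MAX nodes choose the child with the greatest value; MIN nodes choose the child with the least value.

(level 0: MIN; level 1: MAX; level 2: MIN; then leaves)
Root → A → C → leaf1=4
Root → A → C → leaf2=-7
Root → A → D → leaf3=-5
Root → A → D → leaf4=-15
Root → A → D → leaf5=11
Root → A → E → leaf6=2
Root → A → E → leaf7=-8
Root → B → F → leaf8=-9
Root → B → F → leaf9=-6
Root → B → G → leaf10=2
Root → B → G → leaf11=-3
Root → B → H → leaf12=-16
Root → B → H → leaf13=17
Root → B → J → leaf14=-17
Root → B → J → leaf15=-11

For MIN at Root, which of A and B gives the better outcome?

C (MIN): min(4, -7) = -7
D (MIN): min(-5, -15, 11) = -15
E (MIN): min(2, -8) = -8
A (MAX): max(-7, -15, -8) = -7
F (MIN): min(-9, -6) = -9
G (MIN): min(2, -3) = -3
H (MIN): min(-16, 17) = -16
J (MIN): min(-17, -11) = -17
B (MAX): max(-9, -3, -16, -17) = -3
MIN prefers the lower value; A=-7, B=-3. A is better since -7 < -3.

A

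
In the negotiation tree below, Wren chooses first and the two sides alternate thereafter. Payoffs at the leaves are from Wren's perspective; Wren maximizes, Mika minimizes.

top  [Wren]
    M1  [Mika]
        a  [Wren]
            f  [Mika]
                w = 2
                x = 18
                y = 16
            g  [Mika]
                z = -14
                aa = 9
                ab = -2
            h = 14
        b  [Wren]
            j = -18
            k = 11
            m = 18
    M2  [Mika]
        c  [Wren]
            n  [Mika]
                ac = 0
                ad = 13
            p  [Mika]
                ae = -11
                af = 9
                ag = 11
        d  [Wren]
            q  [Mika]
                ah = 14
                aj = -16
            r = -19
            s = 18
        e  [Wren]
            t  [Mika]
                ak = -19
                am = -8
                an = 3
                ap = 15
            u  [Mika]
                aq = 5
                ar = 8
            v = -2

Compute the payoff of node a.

14

f (Mika): min(2, 18, 16) = 2
g (Mika): min(-14, 9, -2) = -14
a (Wren): max(2, -14, 14) = 14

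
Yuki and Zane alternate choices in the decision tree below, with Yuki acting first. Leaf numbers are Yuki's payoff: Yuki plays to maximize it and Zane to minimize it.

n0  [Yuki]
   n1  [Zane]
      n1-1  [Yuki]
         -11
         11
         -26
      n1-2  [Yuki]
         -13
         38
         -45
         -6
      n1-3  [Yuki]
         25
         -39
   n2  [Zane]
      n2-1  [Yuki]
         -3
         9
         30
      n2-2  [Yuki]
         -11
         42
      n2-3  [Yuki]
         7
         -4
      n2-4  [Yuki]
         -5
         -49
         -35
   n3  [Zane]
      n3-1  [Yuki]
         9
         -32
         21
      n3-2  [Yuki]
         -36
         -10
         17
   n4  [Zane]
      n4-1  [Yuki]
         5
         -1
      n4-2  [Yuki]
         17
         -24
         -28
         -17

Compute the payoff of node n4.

n4-1 (Yuki): max(5, -1) = 5
n4-2 (Yuki): max(17, -24, -28, -17) = 17
n4 (Zane): min(5, 17) = 5

5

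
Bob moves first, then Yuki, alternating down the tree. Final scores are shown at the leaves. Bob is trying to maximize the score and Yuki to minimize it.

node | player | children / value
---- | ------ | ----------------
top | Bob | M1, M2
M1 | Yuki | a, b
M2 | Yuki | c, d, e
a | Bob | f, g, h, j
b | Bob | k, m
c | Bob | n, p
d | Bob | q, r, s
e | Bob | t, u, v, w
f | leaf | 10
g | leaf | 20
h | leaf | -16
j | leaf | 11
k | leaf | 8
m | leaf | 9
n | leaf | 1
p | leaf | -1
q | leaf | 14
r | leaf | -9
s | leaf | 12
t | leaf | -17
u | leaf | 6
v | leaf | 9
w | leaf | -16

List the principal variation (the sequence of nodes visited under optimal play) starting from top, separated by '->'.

a (Bob): max(10, 20, -16, 11) = 20
b (Bob): max(8, 9) = 9
M1 (Yuki): min(20, 9) = 9
c (Bob): max(1, -1) = 1
d (Bob): max(14, -9, 12) = 14
e (Bob): max(-17, 6, 9, -16) = 9
M2 (Yuki): min(1, 14, 9) = 1
top (Bob): max(9, 1) = 9
At top, Bob picks M1 (highest: 9).
At M1, Yuki picks b (lowest: 9).
At b, Bob picks m (highest: 9).
Terminal value 9.

top -> M1 -> b -> m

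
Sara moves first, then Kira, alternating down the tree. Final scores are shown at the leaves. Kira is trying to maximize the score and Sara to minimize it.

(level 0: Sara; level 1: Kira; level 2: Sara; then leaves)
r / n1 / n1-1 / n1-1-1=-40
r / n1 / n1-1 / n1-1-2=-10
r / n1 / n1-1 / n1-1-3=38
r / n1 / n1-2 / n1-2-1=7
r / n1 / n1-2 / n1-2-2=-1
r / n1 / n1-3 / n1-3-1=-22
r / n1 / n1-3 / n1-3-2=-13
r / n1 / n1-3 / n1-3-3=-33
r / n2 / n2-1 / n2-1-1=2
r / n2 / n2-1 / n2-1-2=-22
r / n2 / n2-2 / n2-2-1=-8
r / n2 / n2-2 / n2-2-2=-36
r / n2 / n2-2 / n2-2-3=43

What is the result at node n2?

n2-1 (Sara): min(2, -22) = -22
n2-2 (Sara): min(-8, -36, 43) = -36
n2 (Kira): max(-22, -36) = -22

-22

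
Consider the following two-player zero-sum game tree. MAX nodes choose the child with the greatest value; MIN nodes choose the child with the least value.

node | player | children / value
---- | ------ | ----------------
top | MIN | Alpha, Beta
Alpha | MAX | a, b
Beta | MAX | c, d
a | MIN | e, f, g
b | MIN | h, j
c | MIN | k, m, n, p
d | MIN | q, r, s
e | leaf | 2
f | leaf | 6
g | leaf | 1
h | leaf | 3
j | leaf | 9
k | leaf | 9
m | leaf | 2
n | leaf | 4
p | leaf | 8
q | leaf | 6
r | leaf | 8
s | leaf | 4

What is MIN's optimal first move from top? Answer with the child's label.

Alpha

a (MIN): min(2, 6, 1) = 1
b (MIN): min(3, 9) = 3
Alpha (MAX): max(1, 3) = 3
c (MIN): min(9, 2, 4, 8) = 2
d (MIN): min(6, 8, 4) = 4
Beta (MAX): max(2, 4) = 4
top (MIN): min(3, 4) = 3
MIN at top wants the lowest of {Alpha=3, Beta=4}, so chooses Alpha.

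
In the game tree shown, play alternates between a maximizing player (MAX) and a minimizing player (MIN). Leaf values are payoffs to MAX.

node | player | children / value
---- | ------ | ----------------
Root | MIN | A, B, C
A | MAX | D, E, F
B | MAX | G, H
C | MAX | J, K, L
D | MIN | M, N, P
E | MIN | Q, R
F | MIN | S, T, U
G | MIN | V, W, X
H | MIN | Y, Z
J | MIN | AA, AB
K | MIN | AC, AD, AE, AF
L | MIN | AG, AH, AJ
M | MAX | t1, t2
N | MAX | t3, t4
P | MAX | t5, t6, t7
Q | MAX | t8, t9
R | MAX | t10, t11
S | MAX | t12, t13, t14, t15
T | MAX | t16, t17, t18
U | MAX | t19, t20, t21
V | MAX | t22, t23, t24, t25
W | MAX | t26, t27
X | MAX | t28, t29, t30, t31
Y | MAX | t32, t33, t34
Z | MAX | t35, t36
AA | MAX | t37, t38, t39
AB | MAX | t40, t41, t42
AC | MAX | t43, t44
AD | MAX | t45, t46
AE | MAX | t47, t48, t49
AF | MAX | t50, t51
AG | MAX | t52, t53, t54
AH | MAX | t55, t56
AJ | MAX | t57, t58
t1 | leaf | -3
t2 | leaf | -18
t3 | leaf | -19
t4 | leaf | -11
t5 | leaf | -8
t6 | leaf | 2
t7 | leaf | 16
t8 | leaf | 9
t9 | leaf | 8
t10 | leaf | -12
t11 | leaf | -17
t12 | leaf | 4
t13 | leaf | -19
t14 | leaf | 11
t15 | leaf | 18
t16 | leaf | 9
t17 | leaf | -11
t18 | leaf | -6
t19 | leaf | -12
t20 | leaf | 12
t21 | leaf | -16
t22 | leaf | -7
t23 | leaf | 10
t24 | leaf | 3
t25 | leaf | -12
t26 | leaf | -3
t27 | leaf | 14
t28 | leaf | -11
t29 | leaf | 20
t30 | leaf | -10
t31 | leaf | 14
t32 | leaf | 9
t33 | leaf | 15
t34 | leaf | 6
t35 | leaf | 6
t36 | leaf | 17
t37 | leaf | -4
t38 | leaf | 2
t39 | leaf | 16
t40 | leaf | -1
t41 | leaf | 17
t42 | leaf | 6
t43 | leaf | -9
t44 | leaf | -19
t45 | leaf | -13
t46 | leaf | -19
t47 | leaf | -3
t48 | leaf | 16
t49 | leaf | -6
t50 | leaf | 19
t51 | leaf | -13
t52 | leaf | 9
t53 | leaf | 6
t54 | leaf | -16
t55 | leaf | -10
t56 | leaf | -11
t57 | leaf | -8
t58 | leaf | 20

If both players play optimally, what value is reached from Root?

9

M (MAX): max(-3, -18) = -3
N (MAX): max(-19, -11) = -11
P (MAX): max(-8, 2, 16) = 16
D (MIN): min(-3, -11, 16) = -11
Q (MAX): max(9, 8) = 9
R (MAX): max(-12, -17) = -12
E (MIN): min(9, -12) = -12
S (MAX): max(4, -19, 11, 18) = 18
T (MAX): max(9, -11, -6) = 9
U (MAX): max(-12, 12, -16) = 12
F (MIN): min(18, 9, 12) = 9
A (MAX): max(-11, -12, 9) = 9
V (MAX): max(-7, 10, 3, -12) = 10
W (MAX): max(-3, 14) = 14
X (MAX): max(-11, 20, -10, 14) = 20
G (MIN): min(10, 14, 20) = 10
Y (MAX): max(9, 15, 6) = 15
Z (MAX): max(6, 17) = 17
H (MIN): min(15, 17) = 15
B (MAX): max(10, 15) = 15
AA (MAX): max(-4, 2, 16) = 16
AB (MAX): max(-1, 17, 6) = 17
J (MIN): min(16, 17) = 16
AC (MAX): max(-9, -19) = -9
AD (MAX): max(-13, -19) = -13
AE (MAX): max(-3, 16, -6) = 16
AF (MAX): max(19, -13) = 19
K (MIN): min(-9, -13, 16, 19) = -13
AG (MAX): max(9, 6, -16) = 9
AH (MAX): max(-10, -11) = -10
AJ (MAX): max(-8, 20) = 20
L (MIN): min(9, -10, 20) = -10
C (MAX): max(16, -13, -10) = 16
Root (MIN): min(9, 15, 16) = 9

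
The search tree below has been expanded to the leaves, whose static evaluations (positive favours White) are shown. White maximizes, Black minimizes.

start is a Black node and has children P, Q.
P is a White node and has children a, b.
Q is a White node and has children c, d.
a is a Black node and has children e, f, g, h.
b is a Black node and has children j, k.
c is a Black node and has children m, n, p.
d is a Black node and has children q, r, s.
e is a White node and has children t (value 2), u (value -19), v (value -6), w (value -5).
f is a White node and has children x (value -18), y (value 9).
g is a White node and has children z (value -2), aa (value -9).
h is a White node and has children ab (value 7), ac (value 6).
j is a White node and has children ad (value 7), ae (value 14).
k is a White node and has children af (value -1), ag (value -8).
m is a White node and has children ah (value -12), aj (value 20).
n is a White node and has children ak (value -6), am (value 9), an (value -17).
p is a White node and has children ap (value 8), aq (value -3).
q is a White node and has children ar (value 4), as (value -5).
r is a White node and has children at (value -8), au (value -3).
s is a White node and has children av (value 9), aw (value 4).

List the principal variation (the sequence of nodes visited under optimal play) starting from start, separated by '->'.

e (White): max(2, -19, -6, -5) = 2
f (White): max(-18, 9) = 9
g (White): max(-2, -9) = -2
h (White): max(7, 6) = 7
a (Black): min(2, 9, -2, 7) = -2
j (White): max(7, 14) = 14
k (White): max(-1, -8) = -1
b (Black): min(14, -1) = -1
P (White): max(-2, -1) = -1
m (White): max(-12, 20) = 20
n (White): max(-6, 9, -17) = 9
p (White): max(8, -3) = 8
c (Black): min(20, 9, 8) = 8
q (White): max(4, -5) = 4
r (White): max(-8, -3) = -3
s (White): max(9, 4) = 9
d (Black): min(4, -3, 9) = -3
Q (White): max(8, -3) = 8
start (Black): min(-1, 8) = -1
At start, Black picks P (lowest: -1).
At P, White picks b (highest: -1).
At b, Black picks k (lowest: -1).
At k, White picks af (highest: -1).
Terminal value -1.

start -> P -> b -> k -> af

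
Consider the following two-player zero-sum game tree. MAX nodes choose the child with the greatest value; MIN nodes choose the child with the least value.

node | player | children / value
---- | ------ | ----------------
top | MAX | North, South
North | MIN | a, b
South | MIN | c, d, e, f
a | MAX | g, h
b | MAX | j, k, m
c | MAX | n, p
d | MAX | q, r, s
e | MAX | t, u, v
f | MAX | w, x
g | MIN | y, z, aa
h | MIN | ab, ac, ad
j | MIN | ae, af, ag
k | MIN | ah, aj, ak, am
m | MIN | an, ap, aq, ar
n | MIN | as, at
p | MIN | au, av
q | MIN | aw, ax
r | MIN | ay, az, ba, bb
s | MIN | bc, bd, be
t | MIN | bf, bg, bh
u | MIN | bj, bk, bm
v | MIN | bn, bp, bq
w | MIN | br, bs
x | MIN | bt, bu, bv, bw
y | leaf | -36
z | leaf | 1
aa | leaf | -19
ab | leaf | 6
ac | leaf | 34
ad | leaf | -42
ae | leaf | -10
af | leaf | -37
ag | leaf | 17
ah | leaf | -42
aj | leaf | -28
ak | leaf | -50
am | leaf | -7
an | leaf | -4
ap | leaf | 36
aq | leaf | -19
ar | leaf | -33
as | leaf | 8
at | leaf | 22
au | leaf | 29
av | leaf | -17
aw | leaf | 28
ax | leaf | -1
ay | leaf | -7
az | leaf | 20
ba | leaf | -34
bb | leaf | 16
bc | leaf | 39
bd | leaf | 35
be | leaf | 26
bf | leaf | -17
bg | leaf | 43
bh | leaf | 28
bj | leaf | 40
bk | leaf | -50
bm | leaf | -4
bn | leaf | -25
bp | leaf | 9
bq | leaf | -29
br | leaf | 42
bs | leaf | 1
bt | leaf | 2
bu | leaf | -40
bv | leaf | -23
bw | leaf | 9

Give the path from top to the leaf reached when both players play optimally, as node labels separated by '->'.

g (MIN): min(-36, 1, -19) = -36
h (MIN): min(6, 34, -42) = -42
a (MAX): max(-36, -42) = -36
j (MIN): min(-10, -37, 17) = -37
k (MIN): min(-42, -28, -50, -7) = -50
m (MIN): min(-4, 36, -19, -33) = -33
b (MAX): max(-37, -50, -33) = -33
North (MIN): min(-36, -33) = -36
n (MIN): min(8, 22) = 8
p (MIN): min(29, -17) = -17
c (MAX): max(8, -17) = 8
q (MIN): min(28, -1) = -1
r (MIN): min(-7, 20, -34, 16) = -34
s (MIN): min(39, 35, 26) = 26
d (MAX): max(-1, -34, 26) = 26
t (MIN): min(-17, 43, 28) = -17
u (MIN): min(40, -50, -4) = -50
v (MIN): min(-25, 9, -29) = -29
e (MAX): max(-17, -50, -29) = -17
w (MIN): min(42, 1) = 1
x (MIN): min(2, -40, -23, 9) = -40
f (MAX): max(1, -40) = 1
South (MIN): min(8, 26, -17, 1) = -17
top (MAX): max(-36, -17) = -17
At top, MAX picks South (highest: -17).
At South, MIN picks e (lowest: -17).
At e, MAX picks t (highest: -17).
At t, MIN picks bf (lowest: -17).
Terminal value -17.

top -> South -> e -> t -> bf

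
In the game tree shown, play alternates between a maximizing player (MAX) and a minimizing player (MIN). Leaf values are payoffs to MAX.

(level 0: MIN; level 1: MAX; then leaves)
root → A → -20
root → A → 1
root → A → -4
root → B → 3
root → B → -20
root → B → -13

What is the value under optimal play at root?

1

A (MAX): max(-20, 1, -4) = 1
B (MAX): max(3, -20, -13) = 3
root (MIN): min(1, 3) = 1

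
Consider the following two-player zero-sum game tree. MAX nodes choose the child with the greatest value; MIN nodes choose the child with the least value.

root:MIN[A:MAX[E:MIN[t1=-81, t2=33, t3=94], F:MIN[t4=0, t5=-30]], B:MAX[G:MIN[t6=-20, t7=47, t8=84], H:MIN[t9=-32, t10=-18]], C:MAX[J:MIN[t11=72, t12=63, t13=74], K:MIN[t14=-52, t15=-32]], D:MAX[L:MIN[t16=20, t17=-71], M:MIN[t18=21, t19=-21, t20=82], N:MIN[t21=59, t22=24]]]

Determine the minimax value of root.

-30

E (MIN): min(-81, 33, 94) = -81
F (MIN): min(0, -30) = -30
A (MAX): max(-81, -30) = -30
G (MIN): min(-20, 47, 84) = -20
H (MIN): min(-32, -18) = -32
B (MAX): max(-20, -32) = -20
J (MIN): min(72, 63, 74) = 63
K (MIN): min(-52, -32) = -52
C (MAX): max(63, -52) = 63
L (MIN): min(20, -71) = -71
M (MIN): min(21, -21, 82) = -21
N (MIN): min(59, 24) = 24
D (MAX): max(-71, -21, 24) = 24
root (MIN): min(-30, -20, 63, 24) = -30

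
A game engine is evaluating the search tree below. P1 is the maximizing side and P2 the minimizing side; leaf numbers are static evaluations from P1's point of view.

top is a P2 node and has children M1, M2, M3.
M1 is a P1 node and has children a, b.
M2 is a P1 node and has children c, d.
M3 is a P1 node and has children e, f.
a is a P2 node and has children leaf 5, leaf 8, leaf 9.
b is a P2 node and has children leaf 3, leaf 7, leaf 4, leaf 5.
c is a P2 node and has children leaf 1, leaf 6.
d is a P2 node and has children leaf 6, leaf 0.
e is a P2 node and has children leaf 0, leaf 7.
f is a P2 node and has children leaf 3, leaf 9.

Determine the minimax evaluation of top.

a (P2): min(5, 8, 9) = 5
b (P2): min(3, 7, 4, 5) = 3
M1 (P1): max(5, 3) = 5
c (P2): min(1, 6) = 1
d (P2): min(6, 0) = 0
M2 (P1): max(1, 0) = 1
e (P2): min(0, 7) = 0
f (P2): min(3, 9) = 3
M3 (P1): max(0, 3) = 3
top (P2): min(5, 1, 3) = 1

1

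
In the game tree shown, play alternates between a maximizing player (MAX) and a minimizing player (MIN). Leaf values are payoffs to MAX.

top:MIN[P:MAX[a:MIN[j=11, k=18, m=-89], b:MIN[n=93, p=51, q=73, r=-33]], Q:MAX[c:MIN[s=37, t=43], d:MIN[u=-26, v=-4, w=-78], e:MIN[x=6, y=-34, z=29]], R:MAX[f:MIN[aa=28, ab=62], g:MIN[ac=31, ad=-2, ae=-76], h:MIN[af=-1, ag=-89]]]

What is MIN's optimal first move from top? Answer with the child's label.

a (MIN): min(11, 18, -89) = -89
b (MIN): min(93, 51, 73, -33) = -33
P (MAX): max(-89, -33) = -33
c (MIN): min(37, 43) = 37
d (MIN): min(-26, -4, -78) = -78
e (MIN): min(6, -34, 29) = -34
Q (MAX): max(37, -78, -34) = 37
f (MIN): min(28, 62) = 28
g (MIN): min(31, -2, -76) = -76
h (MIN): min(-1, -89) = -89
R (MAX): max(28, -76, -89) = 28
top (MIN): min(-33, 37, 28) = -33
MIN at top wants the lowest of {P=-33, Q=37, R=28}, so chooses P.

P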